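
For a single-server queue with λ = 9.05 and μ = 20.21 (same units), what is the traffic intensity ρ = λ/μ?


ρ = λ/μ = 9.05/20.21 = 0.4478

Final: 0.4478


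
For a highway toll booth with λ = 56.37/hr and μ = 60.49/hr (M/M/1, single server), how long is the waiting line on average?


ρ = 56.37/60.49 = 0.9319
Lq = ρ²/(1−ρ) = 0.8684/0.06811 = 12.7501

Final: 12.7501


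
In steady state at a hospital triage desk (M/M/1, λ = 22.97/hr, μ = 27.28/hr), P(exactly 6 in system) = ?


ρ = 22.97/27.28 = 0.8420
P_n = (1−ρ)·ρ^n = (1 − 0.8420)·0.8420^6 = 0.1580·0.356369 = 0.056303

Final: 0.056303


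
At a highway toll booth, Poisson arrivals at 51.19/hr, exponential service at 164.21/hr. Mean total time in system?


W = 1/(μ−λ) = 1/(164.21 − 51.19) = 1/113.02 = 0.008848 hr

Final: 0.008848 hr


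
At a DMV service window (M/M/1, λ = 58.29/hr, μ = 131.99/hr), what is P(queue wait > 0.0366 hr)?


ρ = 58.29/131.99 = 0.4416
P(Wq > t) = ρ·e^{−(μ−λ)t} = 0.4416·e^{−2.6974}
= 0.4416·0.067379 = 0.029756

Final: 0.029756


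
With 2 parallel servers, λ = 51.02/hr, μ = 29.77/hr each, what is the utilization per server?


ρ = λ/(cμ) = 51.02/(2·29.77) = 51.02/59.54 = 0.8569

Final: 0.8569


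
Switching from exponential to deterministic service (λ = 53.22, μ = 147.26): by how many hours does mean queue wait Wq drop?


ρ = 53.22/147.26 = 0.3614
Wq(M/M/1) = ρ/(μ−λ) = 0.3614/94.04 = 0.003843 hr
Wq(M/D/1) = ρ/(2(μ−λ)) = 0.001922 hr
Savings = 0.003843 − 0.001922 = 0.001922 hr

Final: 0.001922 hr


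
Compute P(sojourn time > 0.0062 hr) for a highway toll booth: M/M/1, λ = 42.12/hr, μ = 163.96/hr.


W ~ Exponential(μ−λ) for M/M/1.
μ − λ = 163.96 − 42.12 = 121.8400
P(W > t) = e^{−(μ−λ)t} = e^{−0.7554} = 0.469819

Final: 0.469819


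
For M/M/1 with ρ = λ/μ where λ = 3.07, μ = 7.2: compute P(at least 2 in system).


ρ = 3.07/7.2 = 0.4264
P(N ≥ n) = ρ^n = 0.4264^2 = 0.181807

Final: 0.181807


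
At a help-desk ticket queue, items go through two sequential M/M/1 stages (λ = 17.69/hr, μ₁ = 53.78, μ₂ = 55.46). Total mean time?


Each node sees arrival rate λ = 17.69/hr (tandem ⇒ throughput preserved).
W₁ = 1/(μ₁−λ) = 1/(53.78−17.69) = 0.02771 hr
W₂ = 1/(μ₂−λ) = 1/(55.46−17.69) = 0.02648 hr
W_total = W₁ + W₂ = 0.02771 + 0.02648 = 0.05418 hr

Final: 0.05418 hr


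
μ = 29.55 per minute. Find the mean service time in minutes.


Mean service time = 1/μ = 1/29.55 minute = 0.03384 minute
In minutes: 0.03384 × 1 = 0.03384 min

Final: 0.03384 min


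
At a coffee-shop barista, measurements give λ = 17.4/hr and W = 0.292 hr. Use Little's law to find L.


L = λW = 17.4·0.292 = 5.0808

Final: 5.0808


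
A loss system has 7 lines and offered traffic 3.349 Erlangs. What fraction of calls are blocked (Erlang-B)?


B(c,a) = (a^c/c!) / Σ_{k=0}^{c} a^k/k!
a^7/7! = 0.937509
Σ terms (k=0..7): 1.00000 + 3.34900 + 5.60790 + 6.26029 + 5.24142 + 3.51071 + 1.95956 + 0.93751 = 27.866386
B = 0.937509/27.866386 = 0.033643

Final: 0.033643


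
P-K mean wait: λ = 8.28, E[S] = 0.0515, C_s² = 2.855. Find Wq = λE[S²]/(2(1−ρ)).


ρ = λ·E[S] = 8.28·0.0515 = 0.4264
E[S²] = E[S]²(1+C_s²) = 0.0515²·(1+2.855) = 0.010224
Wq = λ·E[S²]/(2(1−ρ)) = 8.28·0.010224/(2·0.5736) = 0.07380 hr

Final: 0.07380 hr


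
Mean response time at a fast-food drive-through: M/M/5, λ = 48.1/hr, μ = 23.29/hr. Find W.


a = 2.0653; ρ = 0.4131; P₀ = 0.125666
Lq = P₀·a^c·ρ/(c!(1−ρ)²) = 0.04718
Wq = Lq/λ = 0.04718/48.1 = 0.0009808 hr
W = Wq + 1/μ = 0.0009808 + 0.04294 = 0.04392 hr

Final: 0.04392 hr


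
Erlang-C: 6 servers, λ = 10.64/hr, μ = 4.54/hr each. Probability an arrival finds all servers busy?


a = λ/μ = 2.3436; ρ = a/6 = 0.3906
P₀ = 0.095611 (from M/M/c formula)
C(c,a) = [a^c/(c!(1−ρ))]·P₀ = [165.69700/(720·0.6094)]·0.095611
= 0.37764·0.095611 = 0.036107

Final: 0.036107


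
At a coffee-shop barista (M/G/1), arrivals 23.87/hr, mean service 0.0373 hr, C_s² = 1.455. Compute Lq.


ρ = λ·E[S] = 23.87·0.0373 = 0.8904
Lq = ρ²(1+C_s²)/(2(1−ρ)) = 0.7927·(1+1.455)/(2·0.1096)
= 0.7927·2.4550/0.2193 = 8.87441

Final: 8.87441


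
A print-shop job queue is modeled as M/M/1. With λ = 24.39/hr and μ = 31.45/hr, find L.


ρ = λ/μ = 24.39/31.45 = 0.7755
L = ρ/(1−ρ) = 0.7755/(1 − 0.7755) = 0.7755/0.2245 = 3.4547

Final: 3.4547


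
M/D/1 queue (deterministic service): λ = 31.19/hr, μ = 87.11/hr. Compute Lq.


ρ = 31.19/87.11 = 0.3581
M/D/1: Lq = ρ²/(2(1−ρ)) = 0.1282/(2·0.6419) = 0.09985

Final: 0.09985


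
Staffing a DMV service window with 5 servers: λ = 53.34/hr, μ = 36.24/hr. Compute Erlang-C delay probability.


a = λ/μ = 1.4719; ρ = a/5 = 0.2944
P₀ = 0.229170 (from M/M/c formula)
C(c,a) = [a^c/(c!(1−ρ))]·P₀ = [6.90755/(120·0.7056)]·0.229170
= 0.08158·0.229170 = 0.018695

Final: 0.018695


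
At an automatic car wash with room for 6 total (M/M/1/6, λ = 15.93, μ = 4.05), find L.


ρ = 15.93/4.05 = 3.9333
L = ρ[1 − (K+1)ρ^K + Kρ^(K+1)] / [(1−ρ)(1−ρ^(K+1))]
Numerator: 3.9333·(1 − 7·3703.092117 + 6·14565.495659) = 241791.161269
Denominator: (-2.9333)·(-14564.495659) = 42722.520599
L = 241791.161269/42722.520599 = 5.6596

Final: 5.6596


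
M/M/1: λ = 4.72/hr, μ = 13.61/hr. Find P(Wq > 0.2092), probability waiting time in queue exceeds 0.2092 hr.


ρ = 4.72/13.61 = 0.3468
P(Wq > t) = ρ·e^{−(μ−λ)t} = 0.3468·e^{−1.8598}
= 0.3468·0.155706 = 0.053999

Final: 0.053999


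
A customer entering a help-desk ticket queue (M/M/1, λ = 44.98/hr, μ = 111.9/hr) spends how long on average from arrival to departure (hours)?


W = 1/(μ−λ) = 1/(111.9 − 44.98) = 1/66.92 = 0.01494 hr

Final: 0.01494 hr


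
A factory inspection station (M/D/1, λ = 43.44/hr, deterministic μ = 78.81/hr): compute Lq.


ρ = 43.44/78.81 = 0.5512
M/D/1: Lq = ρ²/(2(1−ρ)) = 0.3038/(2·0.4488) = 0.33848

Final: 0.33848


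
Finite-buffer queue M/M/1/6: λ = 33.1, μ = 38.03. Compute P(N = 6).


ρ = λ/μ = 33.1/38.03 = 0.8704
P_K = (1−ρ)ρ^K/(1−ρ^(K+1)) = (0.1296·0.434720)/(1 − 0.378366)
= 0.056355/0.621634 = 0.090656

Final: 0.090656


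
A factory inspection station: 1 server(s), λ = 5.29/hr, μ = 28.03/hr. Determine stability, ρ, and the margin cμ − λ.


Total capacity cμ = 1·28.03 = 28.03/hr
ρ = λ/(cμ) = 5.29/28.03 = 0.1887
Stable ⇔ ρ < 1: YES
Spare capacity = cμ − λ = 28.03 − 5.29 = 22.74/hr

Final: ρ = 0.1887; stable; margin = 22.74/hr


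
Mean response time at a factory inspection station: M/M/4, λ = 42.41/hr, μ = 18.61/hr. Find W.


a = 2.2789; ρ = 0.5697; P₀ = 0.095605
Lq = P₀·a^c·ρ/(c!(1−ρ)²) = 0.33061
Wq = Lq/λ = 0.33061/42.41 = 0.007796 hr
W = Wq + 1/μ = 0.007796 + 0.05373 = 0.06153 hr

Final: 0.06153 hr


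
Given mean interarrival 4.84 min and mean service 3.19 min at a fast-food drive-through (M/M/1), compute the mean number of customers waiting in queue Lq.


λ = 60/4.84 = 12.3967 /hr
μ = 60/3.19 = 18.8088 /hr
ρ = λ/μ = 12.3967/18.8088 = 0.6591
Lq = ρ²/(1−ρ) = 0.4344/0.3409 = 1.2742

Final: 1.2742


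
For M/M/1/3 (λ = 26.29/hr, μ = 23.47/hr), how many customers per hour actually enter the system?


ρ = 1.1202; P_K = (1−ρ)ρ^3/(1−ρ^4) = 0.294014
λ_eff = λ(1 − P_K) = 26.29·(1 − 0.294014) = 26.29·0.705986 = 18.5604 /hr

Final: 18.5604 /hr


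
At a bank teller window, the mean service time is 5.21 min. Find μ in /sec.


μ = 1/(service time) in consistent units.
1 second = 0.0166667 min, so μ = 0.0166667/5.21 = 0.003199 per second

Final: 0.003199 /sec


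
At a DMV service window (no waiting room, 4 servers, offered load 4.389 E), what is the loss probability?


B(c,a) = (a^c/c!) / Σ_{k=0}^{c} a^k/k!
a^4/4! = 15.461481
Σ terms (k=0..4): 1.00000 + 4.38900 + 9.63166 + 14.09112 + 15.46148 = 44.573260
B = 15.461481/44.573260 = 0.346878

Final: 0.346878


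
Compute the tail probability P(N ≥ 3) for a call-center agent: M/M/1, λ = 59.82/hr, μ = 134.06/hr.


ρ = 59.82/134.06 = 0.4462
P(N ≥ n) = ρ^n = 0.4462^3 = 0.088847

Final: 0.088847


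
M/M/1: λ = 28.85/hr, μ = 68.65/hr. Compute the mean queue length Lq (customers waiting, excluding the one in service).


ρ = 28.85/68.65 = 0.4202
Lq = ρ²/(1−ρ) = 0.1766/0.5798 = 0.3046

Final: 0.3046


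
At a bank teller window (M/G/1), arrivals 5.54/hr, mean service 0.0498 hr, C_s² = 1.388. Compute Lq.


ρ = λ·E[S] = 5.54·0.0498 = 0.2759
Lq = ρ²(1+C_s²)/(2(1−ρ)) = 0.07612·(1+1.388)/(2·0.7241)
= 0.07612·2.3880/1.4482 = 0.12551

Final: 0.12551


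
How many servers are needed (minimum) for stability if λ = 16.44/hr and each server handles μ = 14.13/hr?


Stability requires cμ > λ ⇔ c > λ/μ.
λ/μ = 16.44/14.13 = 1.1635
Minimum integer c = ⌊1.1635⌋ + 1 = 2
Check: 2·14.13 = 28.26 > 16.44, while 1·14.13 = 14.13 ≤ 16.44

Final: 2 servers


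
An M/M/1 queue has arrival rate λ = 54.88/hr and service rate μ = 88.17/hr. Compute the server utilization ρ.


ρ = λ/μ = 54.88/88.17 = 0.6224

Final: 0.6224


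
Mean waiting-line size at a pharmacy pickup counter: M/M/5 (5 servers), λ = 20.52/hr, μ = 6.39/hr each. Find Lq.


a = λ/μ = 3.2113; ρ = a/5 = 0.6423
P₀ = 0.036667
Lq = P₀·a^c·ρ / (c!·(1−ρ)²) = 0.036667·341.49354·0.6423/(120·0.12798)
= 0.52364

Final: 0.52364


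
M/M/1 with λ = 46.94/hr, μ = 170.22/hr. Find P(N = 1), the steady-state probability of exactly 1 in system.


ρ = 46.94/170.22 = 0.2758
P_n = (1−ρ)·ρ^n = (1 − 0.2758)·0.2758^1 = 0.7242·0.275761 = 0.199717

Final: 0.199717


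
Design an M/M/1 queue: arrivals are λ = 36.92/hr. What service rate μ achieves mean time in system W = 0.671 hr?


W = 1/(μ−λ) ⇒ μ − λ = 1/W = 1/0.671 = 1.4903
μ = λ + 1/W = 36.92 + 1.4903 = 38.4103 per hr

Final: 38.4103 /hr


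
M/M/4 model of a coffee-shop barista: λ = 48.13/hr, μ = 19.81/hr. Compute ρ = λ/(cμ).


ρ = λ/(cμ) = 48.13/(4·19.81) = 48.13/79.24 = 0.6074

Final: 0.6074


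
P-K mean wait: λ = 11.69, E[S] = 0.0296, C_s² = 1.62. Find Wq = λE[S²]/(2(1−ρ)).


ρ = λ·E[S] = 11.69·0.0296 = 0.3460
E[S²] = E[S]²(1+C_s²) = 0.0296²·(1+1.62) = 0.002296
Wq = λ·E[S²]/(2(1−ρ)) = 11.69·0.002296/(2·0.6540) = 0.02052 hr

Final: 0.02052 hr


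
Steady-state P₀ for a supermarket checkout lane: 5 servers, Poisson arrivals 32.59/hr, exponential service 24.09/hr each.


a = λ/μ = 32.59/24.09 = 1.3528; ρ = a/c = 0.2706
Σ_{k=0}^{4} a^k/k! (terms k=0..4) = 1.00000 + 1.35284 + 0.91509 + 0.41266 + 0.13957 = 3.82016
Tail: a^5/(5!(1−ρ)) = 4.53146/(120·0.7294) = 0.05177
P₀ = 1/(3.82016 + 0.05177) = 1/3.87193 = 0.258269

Final: 0.258269


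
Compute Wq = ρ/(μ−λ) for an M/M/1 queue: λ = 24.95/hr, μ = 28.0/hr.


ρ = 24.95/28.0 = 0.8911
Wq = ρ/(μ−λ) = 0.8911/(28.0 − 24.95) = 0.8911/3.05 = 0.2922 hr

Final: 0.2922 hr


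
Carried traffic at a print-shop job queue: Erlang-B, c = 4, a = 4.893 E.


B(4,4.893) = 0.389793 (Erlang-B)
Carried load = a(1 − B) = 4.893·(1 − 0.389793) = 4.893·0.610207 = 2.9857 E

Final: 2.9857 Erlangs


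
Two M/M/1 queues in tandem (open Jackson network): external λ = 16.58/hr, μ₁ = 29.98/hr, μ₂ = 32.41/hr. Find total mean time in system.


Each node sees arrival rate λ = 16.58/hr (tandem ⇒ throughput preserved).
W₁ = 1/(μ₁−λ) = 1/(29.98−16.58) = 0.07463 hr
W₂ = 1/(μ₂−λ) = 1/(32.41−16.58) = 0.06317 hr
W_total = W₁ + W₂ = 0.07463 + 0.06317 = 0.13780 hr

Final: 0.13780 hr


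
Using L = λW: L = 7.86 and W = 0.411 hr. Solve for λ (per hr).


λ = L/W = 7.86/0.411 = 19.1241 /hr

Final: 19.1241 /hr


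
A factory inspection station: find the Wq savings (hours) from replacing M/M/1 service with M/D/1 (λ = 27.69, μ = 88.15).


ρ = 27.69/88.15 = 0.3141
Wq(M/M/1) = ρ/(μ−λ) = 0.3141/60.46 = 0.005196 hr
Wq(M/D/1) = ρ/(2(μ−λ)) = 0.002598 hr
Savings = 0.005196 − 0.002598 = 0.002598 hr

Final: 0.002598 hr


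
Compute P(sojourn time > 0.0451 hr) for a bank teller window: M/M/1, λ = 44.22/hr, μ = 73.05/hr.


W ~ Exponential(μ−λ) for M/M/1.
μ − λ = 73.05 − 44.22 = 28.8300
P(W > t) = e^{−(μ−λ)t} = e^{−1.3002} = 0.272468

Final: 0.272468


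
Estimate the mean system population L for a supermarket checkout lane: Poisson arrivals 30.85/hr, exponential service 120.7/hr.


ρ = λ/μ = 30.85/120.7 = 0.2556
L = ρ/(1−ρ) = 0.2556/(1 − 0.2556) = 0.2556/0.7444 = 0.3434

Final: 0.3434


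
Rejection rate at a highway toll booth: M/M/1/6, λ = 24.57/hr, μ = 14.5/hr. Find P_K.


ρ = λ/μ = 24.57/14.5 = 1.6945
P_K = (1−ρ)ρ^K/(1−ρ^(K+1)) = (-0.6945·23.671344)/(1 − 40.110685)
= -16.439341/-39.110685 = 0.420329

Final: 0.420329


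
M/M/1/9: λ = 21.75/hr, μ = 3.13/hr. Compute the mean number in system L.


ρ = 21.75/3.13 = 6.9489
L = ρ[1 − (K+1)ρ^K + Kρ^(K+1)] / [(1−ρ)(1−ρ^(K+1))]
Numerator: 6.9489·(1 − 10·37777595.636644 + 9·262512046.356870) = 13792366148.606161
Denominator: (-5.9489)·(-262512045.356870) = 1561653126.052691
L = 13792366148.606161/1561653126.052691 = 8.8319

Final: 8.8319


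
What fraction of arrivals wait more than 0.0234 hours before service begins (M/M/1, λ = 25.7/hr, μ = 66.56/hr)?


ρ = 25.7/66.56 = 0.3861
P(Wq > t) = ρ·e^{−(μ−λ)t} = 0.3861·e^{−0.9561}
= 0.3861·0.384380 = 0.148416

Final: 0.148416


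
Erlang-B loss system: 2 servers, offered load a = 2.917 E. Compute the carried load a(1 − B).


B(2,2.917) = 0.520648 (Erlang-B)
Carried load = a(1 − B) = 2.917·(1 − 0.520648) = 2.917·0.479352 = 1.3983 E

Final: 1.3983 Erlangs


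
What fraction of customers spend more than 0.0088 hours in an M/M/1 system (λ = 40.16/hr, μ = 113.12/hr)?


W ~ Exponential(μ−λ) for M/M/1.
μ − λ = 113.12 − 40.16 = 72.9600
P(W > t) = e^{−(μ−λ)t} = e^{−0.6420} = 0.526214

Final: 0.526214


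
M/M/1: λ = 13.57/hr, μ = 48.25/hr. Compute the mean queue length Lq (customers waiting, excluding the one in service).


ρ = 13.57/48.25 = 0.2812
Lq = ρ²/(1−ρ) = 0.07910/0.7188 = 0.1100

Final: 0.1100


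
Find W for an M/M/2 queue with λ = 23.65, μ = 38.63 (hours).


a = 0.6122; ρ = 0.3061; P₀ = 0.531265
Lq = P₀·a^c·ρ/(c!(1−ρ)²) = 0.06330
Wq = Lq/λ = 0.06330/23.65 = 0.002676 hr
W = Wq + 1/μ = 0.002676 + 0.02589 = 0.02856 hr

Final: 0.02856 hr


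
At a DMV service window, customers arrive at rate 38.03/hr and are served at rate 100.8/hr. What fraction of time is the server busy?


ρ = λ/μ = 38.03/100.8 = 0.3773

Final: 0.3773


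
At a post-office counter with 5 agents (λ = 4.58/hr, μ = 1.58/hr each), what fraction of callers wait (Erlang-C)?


a = λ/μ = 2.8987; ρ = a/5 = 0.5797
P₀ = 0.052193 (from M/M/c formula)
C(c,a) = [a^c/(c!(1−ρ))]·P₀ = [204.66423/(120·0.4203)]·0.052193
= 4.05835·0.052193 = 0.211816

Final: 0.211816


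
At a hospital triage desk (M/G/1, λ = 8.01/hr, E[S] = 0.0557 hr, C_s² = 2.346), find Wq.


ρ = λ·E[S] = 8.01·0.0557 = 0.4462
E[S²] = E[S]²(1+C_s²) = 0.0557²·(1+2.346) = 0.010381
Wq = λ·E[S²]/(2(1−ρ)) = 8.01·0.010381/(2·0.5538) = 0.07507 hr

Final: 0.07507 hr


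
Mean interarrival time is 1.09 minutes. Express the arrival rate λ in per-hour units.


λ = 1/(interarrival time) in consistent units.
1 hour = 60 min, so λ = 60/1.09 = 55.0459 per hour

Final: 55.0459 /hr


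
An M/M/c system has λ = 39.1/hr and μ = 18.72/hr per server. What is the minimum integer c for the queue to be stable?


Stability requires cμ > λ ⇔ c > λ/μ.
λ/μ = 39.1/18.72 = 2.0887
Minimum integer c = ⌊2.0887⌋ + 1 = 3
Check: 3·18.72 = 56.16 > 39.1, while 2·18.72 = 37.44 ≤ 39.1

Final: 3 servers


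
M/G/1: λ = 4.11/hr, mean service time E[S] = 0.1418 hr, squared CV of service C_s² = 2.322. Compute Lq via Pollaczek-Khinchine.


ρ = λ·E[S] = 4.11·0.1418 = 0.5828
Lq = ρ²(1+C_s²)/(2(1−ρ)) = 0.3397·(1+2.322)/(2·0.4172)
= 0.3397·3.3220/0.8344 = 1.35226

Final: 1.35226


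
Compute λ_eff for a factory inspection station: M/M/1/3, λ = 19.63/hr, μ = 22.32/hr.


ρ = 0.8795; P_K = (1−ρ)ρ^3/(1−ρ^4) = 0.204086
λ_eff = λ(1 − P_K) = 19.63·(1 − 0.204086) = 19.63·0.795914 = 15.6238 /hr

Final: 15.6238 /hr


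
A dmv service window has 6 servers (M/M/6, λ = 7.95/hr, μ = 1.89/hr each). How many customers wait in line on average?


a = λ/μ = 4.2063; ρ = a/6 = 0.7011
P₀ = 0.013122
Lq = P₀·a^c·ρ / (c!·(1−ρ)²) = 0.013122·5539.00742·0.7011/(720·0.08937)
= 0.79191

Final: 0.79191


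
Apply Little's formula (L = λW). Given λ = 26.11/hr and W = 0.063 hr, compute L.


L = λW = 26.11·0.063 = 1.6449

Final: 1.6449


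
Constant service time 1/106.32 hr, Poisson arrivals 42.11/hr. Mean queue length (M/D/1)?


ρ = 42.11/106.32 = 0.3961
M/D/1: Lq = ρ²/(2(1−ρ)) = 0.1569/(2·0.6039) = 0.12987

Final: 0.12987


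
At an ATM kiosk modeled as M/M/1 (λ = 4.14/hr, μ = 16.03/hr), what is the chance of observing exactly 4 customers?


ρ = 4.14/16.03 = 0.2583
P_n = (1−ρ)·ρ^n = (1 − 0.2583)·0.2583^4 = 0.7417·0.004449 = 0.003300

Final: 0.003300


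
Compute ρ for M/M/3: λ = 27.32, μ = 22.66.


ρ = λ/(cμ) = 27.32/(3·22.66) = 27.32/67.98 = 0.4019

Final: 0.4019


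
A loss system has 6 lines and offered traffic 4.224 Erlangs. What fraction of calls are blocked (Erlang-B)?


B(c,a) = (a^c/c!) / Σ_{k=0}^{c} a^k/k!
a^6/6! = 7.888800
Σ terms (k=0..6): 1.00000 + 4.22400 + 8.92109 + 12.56089 + 13.26430 + 11.20568 + 7.88880 = 59.064764
B = 7.888800/59.064764 = 0.133562

Final: 0.133562


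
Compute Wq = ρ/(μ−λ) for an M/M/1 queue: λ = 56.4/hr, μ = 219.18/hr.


ρ = 56.4/219.18 = 0.2573
Wq = ρ/(μ−λ) = 0.2573/(219.18 − 56.4) = 0.2573/162.78 = 0.001581 hr

Final: 0.001581 hr


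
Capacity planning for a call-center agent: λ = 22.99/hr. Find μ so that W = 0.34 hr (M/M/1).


W = 1/(μ−λ) ⇒ μ − λ = 1/W = 1/0.34 = 2.9412
μ = λ + 1/W = 22.99 + 2.9412 = 25.9312 per hr

Final: 25.9312 /hr


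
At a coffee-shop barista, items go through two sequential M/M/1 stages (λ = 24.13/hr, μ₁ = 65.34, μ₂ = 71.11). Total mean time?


Each node sees arrival rate λ = 24.13/hr (tandem ⇒ throughput preserved).
W₁ = 1/(μ₁−λ) = 1/(65.34−24.13) = 0.02427 hr
W₂ = 1/(μ₂−λ) = 1/(71.11−24.13) = 0.02129 hr
W_total = W₁ + W₂ = 0.02427 + 0.02129 = 0.04555 hr

Final: 0.04555 hr


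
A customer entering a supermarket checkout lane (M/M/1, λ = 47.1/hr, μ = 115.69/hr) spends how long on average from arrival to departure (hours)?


W = 1/(μ−λ) = 1/(115.69 − 47.1) = 1/68.59 = 0.01458 hr

Final: 0.01458 hr


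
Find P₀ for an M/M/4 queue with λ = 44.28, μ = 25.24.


a = λ/μ = 44.28/25.24 = 1.7544; ρ = a/c = 0.4386
Σ_{k=0}^{3} a^k/k! (terms k=0..3) = 1.00000 + 1.75436 + 1.53889 + 0.89992 = 5.19316
Tail: a^4/(4!(1−ρ)) = 9.47268/(24·0.5614) = 0.70304
P₀ = 1/(5.19316 + 0.70304) = 1/5.89621 = 0.169601

Final: 0.169601


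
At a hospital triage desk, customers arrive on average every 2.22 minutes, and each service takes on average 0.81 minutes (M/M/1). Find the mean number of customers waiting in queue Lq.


λ = 60/2.22 = 27.0270 /hr
μ = 60/0.81 = 74.0741 /hr
ρ = λ/μ = 27.0270/74.0741 = 0.3649
Lq = ρ²/(1−ρ) = 0.1331/0.6351 = 0.2096

Final: 0.2096


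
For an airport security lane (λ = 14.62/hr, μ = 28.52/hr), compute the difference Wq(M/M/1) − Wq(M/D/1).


ρ = 14.62/28.52 = 0.5126
Wq(M/M/1) = ρ/(μ−λ) = 0.5126/13.90 = 0.03688 hr
Wq(M/D/1) = ρ/(2(μ−λ)) = 0.01844 hr
Savings = 0.03688 − 0.01844 = 0.01844 hr

Final: 0.01844 hr


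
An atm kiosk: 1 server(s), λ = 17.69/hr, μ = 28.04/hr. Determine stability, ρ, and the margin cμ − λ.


Total capacity cμ = 1·28.04 = 28.04/hr
ρ = λ/(cμ) = 17.69/28.04 = 0.6309
Stable ⇔ ρ < 1: YES
Spare capacity = cμ − λ = 28.04 − 17.69 = 10.35/hr

Final: ρ = 0.6309; stable; margin = 10.35/hr


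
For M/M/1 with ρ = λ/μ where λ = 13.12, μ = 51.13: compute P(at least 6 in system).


ρ = 13.12/51.13 = 0.2566
P(N ≥ n) = ρ^n = 0.2566^6 = 0.0002855

Final: 0.0002855


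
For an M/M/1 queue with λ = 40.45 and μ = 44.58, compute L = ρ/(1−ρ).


ρ = λ/μ = 40.45/44.58 = 0.9074
L = ρ/(1−ρ) = 0.9074/(1 − 0.9074) = 0.9074/0.09264 = 9.7942

Final: 9.7942


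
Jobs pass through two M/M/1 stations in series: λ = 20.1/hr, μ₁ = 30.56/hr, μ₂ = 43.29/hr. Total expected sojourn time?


Each node sees arrival rate λ = 20.1/hr (tandem ⇒ throughput preserved).
W₁ = 1/(μ₁−λ) = 1/(30.56−20.1) = 0.09560 hr
W₂ = 1/(μ₂−λ) = 1/(43.29−20.1) = 0.04312 hr
W_total = W₁ + W₂ = 0.09560 + 0.04312 = 0.13872 hr

Final: 0.13872 hr


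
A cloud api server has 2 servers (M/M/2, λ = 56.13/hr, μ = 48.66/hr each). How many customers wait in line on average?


a = λ/μ = 1.1535; ρ = a/2 = 0.5768
P₀ = 0.268426
Lq = P₀·a^c·ρ / (c!·(1−ρ)²) = 0.268426·1.33059·0.5768/(2·0.17913)
= 0.57498

Final: 0.57498


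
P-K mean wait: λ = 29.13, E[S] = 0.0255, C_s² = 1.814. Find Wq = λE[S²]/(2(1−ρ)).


ρ = λ·E[S] = 29.13·0.0255 = 0.7428
E[S²] = E[S]²(1+C_s²) = 0.0255²·(1+1.814) = 0.001830
Wq = λ·E[S²]/(2(1−ρ)) = 29.13·0.001830/(2·0.2572) = 0.10363 hr

Final: 0.10363 hr


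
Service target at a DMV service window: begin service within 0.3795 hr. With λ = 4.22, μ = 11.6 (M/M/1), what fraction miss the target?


ρ = 4.22/11.6 = 0.3638
P(Wq > t) = ρ·e^{−(μ−λ)t} = 0.3638·e^{−2.8007}
= 0.3638·0.060767 = 0.022107

Final: 0.022107


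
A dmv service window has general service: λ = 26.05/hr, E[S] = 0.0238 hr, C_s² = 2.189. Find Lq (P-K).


ρ = λ·E[S] = 26.05·0.0238 = 0.6200
Lq = ρ²(1+C_s²)/(2(1−ρ)) = 0.3844·(1+2.189)/(2·0.3800)
= 0.3844·3.1890/0.7600 = 1.61287

Final: 1.61287


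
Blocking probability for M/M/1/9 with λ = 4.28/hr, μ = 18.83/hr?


ρ = λ/μ = 4.28/18.83 = 0.2273
P_K = (1−ρ)ρ^K/(1−ρ^(K+1)) = (0.7727·0.000001619)/(1 − 0.0000003681)
= 0.000001251/1.000000 = 0.000001251

Final: 0.000001251


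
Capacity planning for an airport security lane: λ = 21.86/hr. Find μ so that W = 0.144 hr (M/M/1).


W = 1/(μ−λ) ⇒ μ − λ = 1/W = 1/0.144 = 6.9444
μ = λ + 1/W = 21.86 + 6.9444 = 28.8044 per hr

Final: 28.8044 /hr


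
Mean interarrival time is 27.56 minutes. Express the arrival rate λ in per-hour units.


λ = 1/(interarrival time) in consistent units.
1 hour = 60 min, so λ = 60/27.56 = 2.1771 per hour

Final: 2.1771 /hr


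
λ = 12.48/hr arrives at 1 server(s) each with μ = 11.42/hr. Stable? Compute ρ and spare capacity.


Total capacity cμ = 1·11.42 = 11.42/hr
ρ = λ/(cμ) = 12.48/11.42 = 1.0928
Stable ⇔ ρ < 1: NO
Spare capacity = cμ − λ = 11.42 − 12.48 = -1.06/hr

Final: ρ = 1.0928; unstable; margin = -1.06/hr


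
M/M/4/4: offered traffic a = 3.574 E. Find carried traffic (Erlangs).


B(4,3.574) = 0.267993 (Erlang-B)
Carried load = a(1 − B) = 3.574·(1 − 0.267993) = 3.574·0.732007 = 2.6162 E

Final: 2.6162 Erlangs


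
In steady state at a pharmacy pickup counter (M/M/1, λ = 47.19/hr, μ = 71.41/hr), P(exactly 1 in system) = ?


ρ = 47.19/71.41 = 0.6608
P_n = (1−ρ)·ρ^n = (1 − 0.6608)·0.6608^1 = 0.3392·0.660832 = 0.224133

Final: 0.224133


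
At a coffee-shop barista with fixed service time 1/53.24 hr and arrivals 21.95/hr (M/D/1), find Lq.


ρ = 21.95/53.24 = 0.4123
M/D/1: Lq = ρ²/(2(1−ρ)) = 0.1700/(2·0.5877) = 0.14461

Final: 0.14461


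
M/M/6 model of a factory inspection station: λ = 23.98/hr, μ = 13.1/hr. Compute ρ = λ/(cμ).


ρ = λ/(cμ) = 23.98/(6·13.1) = 23.98/78.60 = 0.3051

Final: 0.3051


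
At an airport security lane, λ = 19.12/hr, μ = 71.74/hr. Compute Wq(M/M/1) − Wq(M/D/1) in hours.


ρ = 19.12/71.74 = 0.2665
Wq(M/M/1) = ρ/(μ−λ) = 0.2665/52.62 = 0.005065 hr
Wq(M/D/1) = ρ/(2(μ−λ)) = 0.002532 hr
Savings = 0.005065 − 0.002532 = 0.002532 hr

Final: 0.002532 hr


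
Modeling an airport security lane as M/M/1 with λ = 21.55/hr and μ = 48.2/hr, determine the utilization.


ρ = λ/μ = 21.55/48.2 = 0.4471

Final: 0.4471


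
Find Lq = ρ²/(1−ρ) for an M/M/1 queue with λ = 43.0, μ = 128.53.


ρ = 43.0/128.53 = 0.3346
Lq = ρ²/(1−ρ) = 0.1119/0.6654 = 0.1682

Final: 0.1682


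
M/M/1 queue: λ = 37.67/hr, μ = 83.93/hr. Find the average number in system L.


ρ = λ/μ = 37.67/83.93 = 0.4488
L = ρ/(1−ρ) = 0.4488/(1 − 0.4488) = 0.4488/0.5512 = 0.8143

Final: 0.8143


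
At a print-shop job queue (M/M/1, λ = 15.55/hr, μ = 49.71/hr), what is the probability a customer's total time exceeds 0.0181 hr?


W ~ Exponential(μ−λ) for M/M/1.
μ − λ = 49.71 − 15.55 = 34.1600
P(W > t) = e^{−(μ−λ)t} = e^{−0.6183} = 0.538862

Final: 0.538862


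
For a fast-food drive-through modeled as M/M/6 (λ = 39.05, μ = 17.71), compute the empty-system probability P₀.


a = λ/μ = 39.05/17.71 = 2.2050; ρ = a/c = 0.3675
Σ_{k=0}^{5} a^k/k! (terms k=0..5) = 1.00000 + 2.20497 + 2.43094 + 1.78672 + 0.98491 + 0.43434 = 8.84189
Tail: a^6/(6!(1−ρ)) = 114.92509/(720·0.6325) = 0.25236
P₀ = 1/(8.84189 + 0.25236) = 1/9.09425 = 0.109960

Final: 0.109960


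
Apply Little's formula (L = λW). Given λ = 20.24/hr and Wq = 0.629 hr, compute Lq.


Lq = λWq = 20.24·0.629 = 12.7310

Final: 12.7310


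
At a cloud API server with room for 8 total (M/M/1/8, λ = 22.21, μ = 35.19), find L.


ρ = 22.21/35.19 = 0.6311
L = ρ[1 − (K+1)ρ^K + Kρ^(K+1)] / [(1−ρ)(1−ρ^(K+1))]
Numerator: 0.6311·(1 − 9·0.025179 + 8·0.015891) = 0.568361
Denominator: (0.3689)·(0.984109) = 0.362993
L = 0.568361/0.362993 = 1.5658

Final: 1.5658


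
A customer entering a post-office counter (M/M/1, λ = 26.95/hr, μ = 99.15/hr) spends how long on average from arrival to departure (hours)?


W = 1/(μ−λ) = 1/(99.15 − 26.95) = 1/72.20 = 0.01385 hr

Final: 0.01385 hr


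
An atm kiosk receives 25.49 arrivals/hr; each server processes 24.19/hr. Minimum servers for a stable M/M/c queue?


Stability requires cμ > λ ⇔ c > λ/μ.
λ/μ = 25.49/24.19 = 1.0537
Minimum integer c = ⌊1.0537⌋ + 1 = 2
Check: 2·24.19 = 48.38 > 25.49, while 1·24.19 = 24.19 ≤ 25.49

Final: 2 servers


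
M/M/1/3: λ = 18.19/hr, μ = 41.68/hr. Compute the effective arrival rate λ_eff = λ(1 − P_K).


ρ = 0.4364; P_K = (1−ρ)ρ^3/(1−ρ^4) = 0.048609
λ_eff = λ(1 − P_K) = 18.19·(1 − 0.048609) = 18.19·0.951391 = 17.3058 /hr

Final: 17.3058 /hr


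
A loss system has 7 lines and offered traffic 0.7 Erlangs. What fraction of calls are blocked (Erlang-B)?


B(c,a) = (a^c/c!) / Σ_{k=0}^{c} a^k/k!
a^7/7! = 0.00001634
Σ terms (k=0..7): 1.00000 + 0.70000 + 0.24500 + 0.05717 + 0.01000 + 0.001401 + 0.0001634 + 0.00001634 = 2.013751
B = 0.00001634/2.013751 = 0.000008114

Final: 0.000008114


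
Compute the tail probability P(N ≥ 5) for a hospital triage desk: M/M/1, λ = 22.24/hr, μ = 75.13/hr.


ρ = 22.24/75.13 = 0.2960
P(N ≥ n) = ρ^n = 0.2960^5 = 0.002273

Final: 0.002273


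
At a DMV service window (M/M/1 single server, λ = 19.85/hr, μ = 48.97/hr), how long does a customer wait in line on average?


ρ = 19.85/48.97 = 0.4054
Wq = ρ/(μ−λ) = 0.4054/(48.97 − 19.85) = 0.4054/29.12 = 0.01392 hr

Final: 0.01392 hr


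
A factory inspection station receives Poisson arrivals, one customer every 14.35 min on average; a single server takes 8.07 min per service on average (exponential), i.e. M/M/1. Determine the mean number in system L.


λ = 60/14.35 = 4.1812 /hr
μ = 60/8.07 = 7.4349 /hr
ρ = λ/μ = 4.1812/7.4349 = 0.5624
L = ρ/(1−ρ) = 0.5624/0.4376 = 1.2850

Final: 1.2850


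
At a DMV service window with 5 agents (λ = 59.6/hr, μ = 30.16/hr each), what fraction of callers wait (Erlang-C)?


a = λ/μ = 1.9761; ρ = a/5 = 0.3952
P₀ = 0.137637 (from M/M/c formula)
C(c,a) = [a^c/(c!(1−ρ))]·P₀ = [30.13524/(120·0.6048)]·0.137637
= 0.41524·0.137637 = 0.057153

Final: 0.057153


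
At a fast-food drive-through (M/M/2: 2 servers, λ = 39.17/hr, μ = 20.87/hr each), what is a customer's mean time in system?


a = 1.8769; ρ = 0.9384; P₀ = 0.031764
Lq = P₀·a^c·ρ/(c!(1−ρ)²) = 13.84851
Wq = Lq/λ = 13.84851/39.17 = 0.35355 hr
W = Wq + 1/μ = 0.35355 + 0.04792 = 0.40146 hr

Final: 0.40146 hr


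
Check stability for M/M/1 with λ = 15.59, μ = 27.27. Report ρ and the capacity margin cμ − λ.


Total capacity cμ = 1·27.27 = 27.27/hr
ρ = λ/(cμ) = 15.59/27.27 = 0.5717
Stable ⇔ ρ < 1: YES
Spare capacity = cμ − λ = 27.27 − 15.59 = 11.68/hr

Final: ρ = 0.5717; stable; margin = 11.68/hr


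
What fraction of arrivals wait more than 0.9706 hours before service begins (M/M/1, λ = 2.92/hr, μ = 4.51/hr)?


ρ = 2.92/4.51 = 0.6475
P(Wq > t) = ρ·e^{−(μ−λ)t} = 0.6475·e^{−1.5433}
= 0.6475·0.213685 = 0.138350

Final: 0.138350


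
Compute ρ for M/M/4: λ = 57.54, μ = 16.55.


ρ = λ/(cμ) = 57.54/(4·16.55) = 57.54/66.20 = 0.8692

Final: 0.8692


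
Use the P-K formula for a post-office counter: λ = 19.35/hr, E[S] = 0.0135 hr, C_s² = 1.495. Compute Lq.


ρ = λ·E[S] = 19.35·0.0135 = 0.2612
Lq = ρ²(1+C_s²)/(2(1−ρ)) = 0.06824·(1+1.495)/(2·0.7388)
= 0.06824·2.4950/1.4775 = 0.11523

Final: 0.11523


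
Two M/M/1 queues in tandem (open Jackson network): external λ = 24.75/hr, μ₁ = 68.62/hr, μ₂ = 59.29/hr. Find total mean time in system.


Each node sees arrival rate λ = 24.75/hr (tandem ⇒ throughput preserved).
W₁ = 1/(μ₁−λ) = 1/(68.62−24.75) = 0.02279 hr
W₂ = 1/(μ₂−λ) = 1/(59.29−24.75) = 0.02895 hr
W_total = W₁ + W₂ = 0.02279 + 0.02895 = 0.05175 hr

Final: 0.05175 hr


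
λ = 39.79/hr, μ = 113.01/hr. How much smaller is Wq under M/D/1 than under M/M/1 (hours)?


ρ = 39.79/113.01 = 0.3521
Wq(M/M/1) = ρ/(μ−λ) = 0.3521/73.22 = 0.004809 hr
Wq(M/D/1) = ρ/(2(μ−λ)) = 0.002404 hr
Savings = 0.004809 − 0.002404 = 0.002404 hr

Final: 0.002404 hr


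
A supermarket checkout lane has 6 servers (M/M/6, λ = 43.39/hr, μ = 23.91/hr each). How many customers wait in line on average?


a = λ/μ = 1.8147; ρ = a/6 = 0.3025
P₀ = 0.162750
Lq = P₀·a^c·ρ / (c!·(1−ρ)²) = 0.162750·35.71581·0.3025/(720·0.48657)
= 0.005018

Final: 0.005018


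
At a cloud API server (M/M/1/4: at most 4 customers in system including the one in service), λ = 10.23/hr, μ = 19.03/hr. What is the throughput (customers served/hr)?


ρ = 0.5376; P_K = (1−ρ)ρ^4/(1−ρ^5) = 0.040433
λ_eff = λ(1 − P_K) = 10.23·(1 − 0.040433) = 10.23·0.959567 = 9.8164 /hr

Final: 9.8164 /hr


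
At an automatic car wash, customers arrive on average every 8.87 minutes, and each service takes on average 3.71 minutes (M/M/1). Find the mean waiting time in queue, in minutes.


λ = 60/8.87 = 6.7644 /hr
μ = 60/3.71 = 16.1725 /hr
ρ = λ/μ = 6.7644/16.1725 = 0.4183
Wq = ρ/(μ−λ) = 0.4183/(16.1725−6.7644) = 0.04446 hr
In minutes: 0.04446·60 = 2.667 min

Final: 2.667 min


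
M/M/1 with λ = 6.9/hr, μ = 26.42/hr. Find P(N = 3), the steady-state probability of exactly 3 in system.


ρ = 6.9/26.42 = 0.2612
P_n = (1−ρ)·ρ^n = (1 − 0.2612)·0.2612^3 = 0.7388·0.017813 = 0.013161

Final: 0.013161


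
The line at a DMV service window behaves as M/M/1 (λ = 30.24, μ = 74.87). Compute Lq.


ρ = 30.24/74.87 = 0.4039
Lq = ρ²/(1−ρ) = 0.1631/0.5961 = 0.2737

Final: 0.2737


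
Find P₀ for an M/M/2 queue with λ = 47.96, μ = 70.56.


a = λ/μ = 47.96/70.56 = 0.6797; ρ = a/c = 0.3399
Σ_{k=0}^{1} a^k/k! (terms k=0..1) = 1.00000 + 0.67971 = 1.67971
Tail: a^2/(2!(1−ρ)) = 0.46200/(2·0.6601) = 0.34992
P₀ = 1/(1.67971 + 0.34992) = 1/2.02963 = 0.492702

Final: 0.492702


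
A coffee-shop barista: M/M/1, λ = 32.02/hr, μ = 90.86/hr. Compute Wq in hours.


ρ = 32.02/90.86 = 0.3524
Wq = ρ/(μ−λ) = 0.3524/(90.86 − 32.02) = 0.3524/58.84 = 0.005989 hr

Final: 0.005989 hr


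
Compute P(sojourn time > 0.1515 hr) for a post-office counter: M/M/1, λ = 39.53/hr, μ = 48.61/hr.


W ~ Exponential(μ−λ) for M/M/1.
μ − λ = 48.61 − 39.53 = 9.0800
P(W > t) = e^{−(μ−λ)t} = e^{−1.3756} = 0.252683

Final: 0.252683


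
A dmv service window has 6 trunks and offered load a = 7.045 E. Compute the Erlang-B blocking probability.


B(c,a) = (a^c/c!) / Σ_{k=0}^{c} a^k/k!
a^6/6! = 169.806178
Σ terms (k=0..6): 1.00000 + 7.04500 + 24.81601 + 58.27627 + 102.63908 + 144.61846 + 169.80618 = 508.201003
B = 169.806178/508.201003 = 0.334132

Final: 0.334132


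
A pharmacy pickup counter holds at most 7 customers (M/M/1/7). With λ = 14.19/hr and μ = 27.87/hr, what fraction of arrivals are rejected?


ρ = λ/μ = 14.19/27.87 = 0.5091
P_K = (1−ρ)ρ^K/(1−ρ^(K+1)) = (0.4909·0.008870)/(1 − 0.004516)
= 0.004354/0.995484 = 0.004374

Final: 0.004374


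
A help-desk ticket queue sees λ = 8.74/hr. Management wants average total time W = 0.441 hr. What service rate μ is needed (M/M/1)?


W = 1/(μ−λ) ⇒ μ − λ = 1/W = 1/0.441 = 2.2676
μ = λ + 1/W = 8.74 + 2.2676 = 11.0076 per hr

Final: 11.0076 /hr


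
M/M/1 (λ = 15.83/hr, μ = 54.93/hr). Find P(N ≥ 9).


ρ = 15.83/54.93 = 0.2882
P(N ≥ n) = ρ^n = 0.2882^9 = 0.00001371

Final: 0.00001371


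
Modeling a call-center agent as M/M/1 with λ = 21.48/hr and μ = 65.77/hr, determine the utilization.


ρ = λ/μ = 21.48/65.77 = 0.3266

Final: 0.3266


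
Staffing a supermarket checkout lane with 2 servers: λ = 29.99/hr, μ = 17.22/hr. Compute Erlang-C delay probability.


a = λ/μ = 1.7416; ρ = a/2 = 0.8708
P₀ = 0.069067 (from M/M/c formula)
C(c,a) = [a^c/(c!(1−ρ))]·P₀ = [3.03310/(2·0.1292)]·0.069067
= 11.73707·0.069067 = 0.810647

Final: 0.810647


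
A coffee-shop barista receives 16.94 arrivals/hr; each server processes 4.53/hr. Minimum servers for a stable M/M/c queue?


Stability requires cμ > λ ⇔ c > λ/μ.
λ/μ = 16.94/4.53 = 3.7395
Minimum integer c = ⌊3.7395⌋ + 1 = 4
Check: 4·4.53 = 18.12 > 16.94, while 3·4.53 = 13.59 ≤ 16.94

Final: 4 servers


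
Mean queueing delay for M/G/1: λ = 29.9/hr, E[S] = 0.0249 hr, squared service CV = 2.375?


ρ = λ·E[S] = 29.9·0.0249 = 0.7445
E[S²] = E[S]²(1+C_s²) = 0.0249²·(1+2.375) = 0.002093
Wq = λ·E[S²]/(2(1−ρ)) = 29.9·0.002093/(2·0.2555) = 0.12244 hr

Final: 0.12244 hr


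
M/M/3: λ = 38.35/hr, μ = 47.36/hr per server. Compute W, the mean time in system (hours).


a = 0.8098; ρ = 0.2699; P₀ = 0.442710
Lq = P₀·a^c·ρ/(c!(1−ρ)²) = 0.01984
Wq = Lq/λ = 0.01984/38.35 = 0.0005173 hr
W = Wq + 1/μ = 0.0005173 + 0.02111 = 0.02163 hr

Final: 0.02163 hr


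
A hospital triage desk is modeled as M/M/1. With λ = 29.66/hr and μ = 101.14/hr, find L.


ρ = λ/μ = 29.66/101.14 = 0.2933
L = ρ/(1−ρ) = 0.2933/(1 − 0.2933) = 0.2933/0.7067 = 0.4149

Final: 0.4149


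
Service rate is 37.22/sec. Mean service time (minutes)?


Mean service time = 1/μ = 1/37.22 second = 0.02687 second
In minutes: 0.02687 × 0.0166667 = 0.0004478 min

Final: 0.0004478 min


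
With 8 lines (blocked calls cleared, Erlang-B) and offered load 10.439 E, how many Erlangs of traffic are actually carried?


B(8,10.439) = 0.358404 (Erlang-B)
Carried load = a(1 − B) = 10.439·(1 − 0.358404) = 10.439·0.641596 = 6.6976 E

Final: 6.6976 Erlangs


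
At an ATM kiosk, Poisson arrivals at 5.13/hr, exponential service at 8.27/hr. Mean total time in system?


W = 1/(μ−λ) = 1/(8.27 − 5.13) = 1/3.14 = 0.3185 hr

Final: 0.3185 hr


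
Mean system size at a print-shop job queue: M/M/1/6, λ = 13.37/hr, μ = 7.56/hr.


ρ = 13.37/7.56 = 1.7685
L = ρ[1 − (K+1)ρ^K + Kρ^(K+1)] / [(1−ρ)(1−ρ^(K+1))]
Numerator: 1.7685·(1 − 7·30.595508 + 6·54.108723) = 197.161128
Denominator: (-0.7685)·(-53.108723) = 40.815037
L = 197.161128/40.815037 = 4.8306

Final: 4.8306


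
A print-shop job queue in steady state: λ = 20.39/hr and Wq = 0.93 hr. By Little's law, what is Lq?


Lq = λWq = 20.39·0.93 = 18.9627

Final: 18.9627


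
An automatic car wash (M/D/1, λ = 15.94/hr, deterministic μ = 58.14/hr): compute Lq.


ρ = 15.94/58.14 = 0.2742
M/D/1: Lq = ρ²/(2(1−ρ)) = 0.07517/(2·0.7258) = 0.05178

Final: 0.05178


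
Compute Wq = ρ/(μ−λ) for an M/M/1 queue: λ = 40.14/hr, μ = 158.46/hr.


ρ = 40.14/158.46 = 0.2533
Wq = ρ/(μ−λ) = 0.2533/(158.46 − 40.14) = 0.2533/118.32 = 0.002141 hr

Final: 0.002141 hr


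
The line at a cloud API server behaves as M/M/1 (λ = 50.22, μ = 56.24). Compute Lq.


ρ = 50.22/56.24 = 0.8930
Lq = ρ²/(1−ρ) = 0.7974/0.1070 = 7.4492

Final: 7.4492


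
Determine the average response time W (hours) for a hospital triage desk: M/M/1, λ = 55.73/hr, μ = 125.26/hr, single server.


W = 1/(μ−λ) = 1/(125.26 − 55.73) = 1/69.53 = 0.01438 hr

Final: 0.01438 hr


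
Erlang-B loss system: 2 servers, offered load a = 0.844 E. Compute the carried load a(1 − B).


B(2,0.844) = 0.161882 (Erlang-B)
Carried load = a(1 − B) = 0.844·(1 − 0.161882) = 0.844·0.838118 = 0.7074 E

Final: 0.7074 Erlangs


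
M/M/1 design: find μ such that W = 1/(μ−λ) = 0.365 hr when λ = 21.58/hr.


W = 1/(μ−λ) ⇒ μ − λ = 1/W = 1/0.365 = 2.7397
μ = λ + 1/W = 21.58 + 2.7397 = 24.3197 per hr

Final: 24.3197 /hr


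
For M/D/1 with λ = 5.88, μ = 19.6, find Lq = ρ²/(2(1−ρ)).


ρ = 5.88/19.6 = 0.3000
M/D/1: Lq = ρ²/(2(1−ρ)) = 0.09000/(2·0.7000) = 0.06429

Final: 0.06429


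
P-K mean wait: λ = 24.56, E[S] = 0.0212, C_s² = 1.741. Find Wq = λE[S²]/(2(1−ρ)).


ρ = λ·E[S] = 24.56·0.0212 = 0.5207
E[S²] = E[S]²(1+C_s²) = 0.0212²·(1+1.741) = 0.001232
Wq = λ·E[S²]/(2(1−ρ)) = 24.56·0.001232/(2·0.4793) = 0.03156 hr

Final: 0.03156 hr


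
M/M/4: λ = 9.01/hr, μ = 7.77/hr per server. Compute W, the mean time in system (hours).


a = 1.1596; ρ = 0.2899; P₀ = 0.312708
Lq = P₀·a^c·ρ/(c!(1−ρ)²) = 0.01354
Wq = Lq/λ = 0.01354/9.01 = 0.001503 hr
W = Wq + 1/μ = 0.001503 + 0.12870 = 0.13020 hr

Final: 0.13020 hr


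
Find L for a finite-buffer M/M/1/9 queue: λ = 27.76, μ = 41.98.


ρ = 27.76/41.98 = 0.6613
L = ρ[1 − (K+1)ρ^K + Kρ^(K+1)] / [(1−ρ)(1−ρ^(K+1))]
Numerator: 0.6613·(1 − 10·0.024176 + 9·0.015987) = 0.596542
Denominator: (0.3387)·(0.984013) = 0.333317
L = 0.596542/0.333317 = 1.7897

Final: 1.7897


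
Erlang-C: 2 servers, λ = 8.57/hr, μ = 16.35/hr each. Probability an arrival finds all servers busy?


a = λ/μ = 0.5242; ρ = a/2 = 0.2621
P₀ = 0.584686 (from M/M/c formula)
C(c,a) = [a^c/(c!(1−ρ))]·P₀ = [0.27474/(2·0.7379)]·0.584686
= 0.18616·0.584686 = 0.108845

Final: 0.108845


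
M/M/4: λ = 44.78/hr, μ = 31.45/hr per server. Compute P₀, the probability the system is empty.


a = λ/μ = 44.78/31.45 = 1.4238; ρ = a/c = 0.3560
Σ_{k=0}^{3} a^k/k! (terms k=0..3) = 1.00000 + 1.42385 + 1.01367 + 0.48110 = 3.91862
Tail: a^4/(4!(1−ρ)) = 4.11011/(24·0.6440) = 0.26591
P₀ = 1/(3.91862 + 0.26591) = 1/4.18453 = 0.238975

Final: 0.238975


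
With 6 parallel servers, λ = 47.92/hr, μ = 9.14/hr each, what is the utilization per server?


ρ = λ/(cμ) = 47.92/(6·9.14) = 47.92/54.84 = 0.8738

Final: 0.8738
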